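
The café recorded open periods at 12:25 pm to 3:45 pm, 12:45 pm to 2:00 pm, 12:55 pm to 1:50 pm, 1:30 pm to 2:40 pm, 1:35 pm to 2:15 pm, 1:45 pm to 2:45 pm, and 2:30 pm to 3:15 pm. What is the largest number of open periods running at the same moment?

6

Sweep endpoints in order; track running count of active intervals.
Peak of 6 reached at 1:45 pm.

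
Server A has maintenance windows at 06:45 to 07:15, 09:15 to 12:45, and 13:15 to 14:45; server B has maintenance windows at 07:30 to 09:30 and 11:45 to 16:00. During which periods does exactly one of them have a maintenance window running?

06:45–07:15, 07:30–09:15, 09:30–11:45, 12:45–13:15, 14:45–16:00

Only in the first: 06:45–07:15, 09:30–11:45.
Only in the second: 07:30–09:15, 12:45–13:15, 14:45–16:00.
Together these are the periods covered by exactly one.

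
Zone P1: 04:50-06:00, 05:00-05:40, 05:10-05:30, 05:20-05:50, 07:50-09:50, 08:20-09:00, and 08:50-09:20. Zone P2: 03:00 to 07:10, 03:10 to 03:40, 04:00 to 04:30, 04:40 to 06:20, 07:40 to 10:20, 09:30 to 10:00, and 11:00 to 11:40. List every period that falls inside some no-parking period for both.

04:50-06:00, 07:50-09:50

First set merges to 04:50-06:00, 07:50-09:50.
Second set merges to 03:00-07:10, 07:40-10:20, 11:00-11:40.
04:50-06:00 ∩ B → 04:50-06:00.
07:50-09:50 ∩ B → 07:50-09:50.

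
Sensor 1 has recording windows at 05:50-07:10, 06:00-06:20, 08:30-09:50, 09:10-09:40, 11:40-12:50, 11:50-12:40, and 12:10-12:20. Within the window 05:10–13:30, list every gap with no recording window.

05:10-05:50, 07:10-08:30, 09:50-11:40, 12:50-13:30

After merging, the occupied span is 05:50-07:10, 08:30-09:50, 11:40-12:50.
Uncovered inside 05:10-13:30: 05:10-05:50, 07:10-08:30, 09:50-11:40, 12:50-13:30.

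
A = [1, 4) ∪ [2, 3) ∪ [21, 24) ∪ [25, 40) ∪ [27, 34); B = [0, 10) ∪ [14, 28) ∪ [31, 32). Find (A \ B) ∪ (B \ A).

[0, 1) ∪ [4, 10) ∪ [14, 21) ∪ [24, 25) ∪ [28, 31) ∪ [32, 40)

First set merges to [1, 4), [21, 24), [25, 40).
Only in the first: [28, 31), [32, 40).
Only in the second: [0, 1), [4, 10), [14, 21), [24, 25).
Together these are the periods covered by exactly one.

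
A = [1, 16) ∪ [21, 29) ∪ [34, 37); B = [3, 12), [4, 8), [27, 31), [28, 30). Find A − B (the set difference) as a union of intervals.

[1, 3) ∪ [12, 16) ∪ [21, 27) ∪ [34, 37)

Merge the second list: [3, 12), [27, 31).
[1, 16) with B removed leaves [1, 3), [12, 16).
[21, 29) with B removed leaves [21, 27).
[34, 37) is untouched.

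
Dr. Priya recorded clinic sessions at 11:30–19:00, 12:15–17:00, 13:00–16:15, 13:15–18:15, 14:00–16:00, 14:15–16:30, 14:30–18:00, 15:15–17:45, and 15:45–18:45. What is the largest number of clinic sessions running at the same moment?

9

Walk the sorted start/end points keeping a running depth.
The depth first hits 9 at 15:45.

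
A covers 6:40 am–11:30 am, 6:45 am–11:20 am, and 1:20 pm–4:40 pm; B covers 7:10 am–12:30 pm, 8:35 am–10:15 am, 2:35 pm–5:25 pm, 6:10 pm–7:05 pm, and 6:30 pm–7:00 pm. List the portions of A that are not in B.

6:40 am-7:10 am, 1:20 pm-2:35 pm

A, merged: 6:40 am-11:30 am, 1:20 pm-4:40 pm.
B, merged: 7:10 am-12:30 pm, 2:35 pm-5:25 pm, 6:10 pm-7:05 pm.
6:40 am-11:30 am with B removed leaves 6:40 am-7:10 am.
1:20 pm-4:40 pm with B removed leaves 1:20 pm-2:35 pm.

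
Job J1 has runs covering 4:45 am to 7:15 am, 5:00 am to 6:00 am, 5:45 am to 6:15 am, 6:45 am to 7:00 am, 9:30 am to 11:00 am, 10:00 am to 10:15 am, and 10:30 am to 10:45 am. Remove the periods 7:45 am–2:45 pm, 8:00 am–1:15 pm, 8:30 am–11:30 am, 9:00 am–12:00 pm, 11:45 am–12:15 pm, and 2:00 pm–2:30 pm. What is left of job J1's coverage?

4:45 am-7:15 am

A, merged: 4:45 am-7:15 am, 9:30 am-11:00 am.
B, merged: 7:45 am-2:45 pm.
4:45 am-7:15 am is untouched.
9:30 am-11:00 am lies entirely inside B → drops out.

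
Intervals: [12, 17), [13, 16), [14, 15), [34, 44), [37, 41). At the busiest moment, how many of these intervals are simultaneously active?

Sweep endpoints in order; track running count of active intervals.
Peak of 3 reached at 14.

3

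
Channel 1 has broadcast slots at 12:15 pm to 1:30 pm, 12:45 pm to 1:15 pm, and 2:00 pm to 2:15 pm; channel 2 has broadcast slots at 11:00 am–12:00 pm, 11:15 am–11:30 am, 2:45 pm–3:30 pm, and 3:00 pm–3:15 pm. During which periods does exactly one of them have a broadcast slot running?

11:00 am–12:00 pm, 12:15 pm–1:30 pm, 2:00 pm–2:15 pm, 2:45 pm–3:30 pm

First set merges to 12:15 pm–1:30 pm, 2:00 pm–2:15 pm.
Second set merges to 11:00 am–12:00 pm, 2:45 pm–3:30 pm.
Only in the first: 12:15 pm–1:30 pm, 2:00 pm–2:15 pm.
Only in the second: 11:00 am–12:00 pm, 2:45 pm–3:30 pm.
Together these are the periods covered by exactly one.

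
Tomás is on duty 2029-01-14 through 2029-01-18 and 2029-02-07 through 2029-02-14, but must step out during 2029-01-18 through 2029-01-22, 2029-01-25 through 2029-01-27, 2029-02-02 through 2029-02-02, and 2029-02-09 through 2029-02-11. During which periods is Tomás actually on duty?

2029-01-14 through 2029-01-17, 2029-02-07 through 2029-02-08, 2029-02-12 through 2029-02-14

2029-01-14 through 2029-01-18 minus B → 2029-01-14 through 2029-01-17.
2029-02-07 through 2029-02-14 minus B → 2029-02-07 through 2029-02-08, 2029-02-12 through 2029-02-14.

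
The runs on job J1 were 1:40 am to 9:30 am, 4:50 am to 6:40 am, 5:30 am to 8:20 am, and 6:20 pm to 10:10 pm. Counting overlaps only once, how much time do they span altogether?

Merged: 1:40 am-9:30 am, 6:20 pm-10:10 pm.
Lengths: 7 h 50 min + 3 h 50 min = 11 h 40 min.

11 h 40 min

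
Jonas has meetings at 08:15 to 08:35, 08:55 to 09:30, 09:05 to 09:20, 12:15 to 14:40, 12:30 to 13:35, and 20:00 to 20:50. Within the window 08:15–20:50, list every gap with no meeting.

08:35–08:55, 09:30–12:15, 14:40–20:00

The merged coverage is 08:15–08:35, 08:55–09:30, 12:15–14:40, 20:00–20:50.
Gaps within 08:15–20:50: 08:35–08:55, 09:30–12:15, 14:40–20:00.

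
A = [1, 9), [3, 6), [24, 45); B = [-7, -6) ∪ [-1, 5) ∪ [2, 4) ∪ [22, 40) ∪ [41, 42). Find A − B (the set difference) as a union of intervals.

Merge the first list: [1, 9), [24, 45).
Merge the second list: [-7, -6), [-1, 5), [22, 40), [41, 42).
[1, 9) minus B → [5, 9).
[24, 45) minus B → [40, 41), [42, 45).

[5, 9) ∪ [40, 41) ∪ [42, 45)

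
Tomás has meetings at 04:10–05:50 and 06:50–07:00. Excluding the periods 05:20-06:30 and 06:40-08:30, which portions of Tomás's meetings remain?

04:10–05:50 minus B → 04:10–05:20.
06:50–07:00: fully covered by B → removed.

04:10–05:20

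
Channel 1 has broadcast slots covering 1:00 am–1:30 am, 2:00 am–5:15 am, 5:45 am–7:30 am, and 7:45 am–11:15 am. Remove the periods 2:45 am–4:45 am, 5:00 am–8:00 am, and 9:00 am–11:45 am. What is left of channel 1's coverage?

1:00 am–1:30 am, 2:00 am–2:45 am, 4:45 am–5:00 am, 8:00 am–9:00 am

1:00 am–1:30 am: no B overlap → unchanged.
2:00 am–5:15 am minus B → 2:00 am–2:45 am, 4:45 am–5:00 am.
5:45 am–7:30 am: fully covered by B → removed.
7:45 am–11:15 am minus B → 8:00 am–9:00 am.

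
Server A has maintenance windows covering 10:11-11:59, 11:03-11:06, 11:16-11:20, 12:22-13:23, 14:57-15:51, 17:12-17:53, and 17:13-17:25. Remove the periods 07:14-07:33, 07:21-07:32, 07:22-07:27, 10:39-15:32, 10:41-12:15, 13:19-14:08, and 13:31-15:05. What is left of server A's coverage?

Merge the first list: 10:11–11:59, 12:22–13:23, 14:57–15:51, 17:12–17:53.
Merge the second list: 07:14–07:33, 10:39–15:32.
10:11–11:59 with B removed leaves 10:11–10:39.
12:22–13:23 lies entirely inside B → drops out.
14:57–15:51 with B removed leaves 15:32–15:51.
17:12–17:53 is untouched.

10:11–10:39, 15:32–15:51, 17:12–17:53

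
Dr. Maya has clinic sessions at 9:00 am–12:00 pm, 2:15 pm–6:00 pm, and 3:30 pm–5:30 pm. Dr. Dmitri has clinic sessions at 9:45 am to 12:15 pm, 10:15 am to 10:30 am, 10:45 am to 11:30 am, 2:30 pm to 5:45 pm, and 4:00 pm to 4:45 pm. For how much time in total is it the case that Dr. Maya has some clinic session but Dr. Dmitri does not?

Merge the first list: 9:00 am–12:00 pm, 2:15 pm–6:00 pm.
Merge the second list: 9:45 am–12:15 pm, 2:30 pm–5:45 pm.
A \ B = 9:00 am–9:45 am, 2:15 pm–2:30 pm, 5:45 pm–6:00 pm.
Total: 45 min + 15 min + 15 min = 1 h 15 min.

1 h 15 min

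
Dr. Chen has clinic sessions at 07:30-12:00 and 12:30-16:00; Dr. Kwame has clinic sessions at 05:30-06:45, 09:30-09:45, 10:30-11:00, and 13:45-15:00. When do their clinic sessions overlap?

07:30-12:00 ∩ B → 09:30-09:45, 10:30-11:00.
12:30-16:00 ∩ B → 13:45-15:00.

09:30-09:45, 10:30-11:00, 13:45-15:00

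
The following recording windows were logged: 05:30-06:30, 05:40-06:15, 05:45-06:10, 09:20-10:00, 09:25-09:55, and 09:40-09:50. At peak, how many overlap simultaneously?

3

At 05:45, 3 of the intervals are simultaneously active.
No point has more.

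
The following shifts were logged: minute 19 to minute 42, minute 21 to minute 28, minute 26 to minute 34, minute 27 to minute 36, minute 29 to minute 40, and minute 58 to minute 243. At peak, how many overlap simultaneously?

Sweep endpoints in order; track running count of active intervals.
Peak of 4 reached at minute 27.

4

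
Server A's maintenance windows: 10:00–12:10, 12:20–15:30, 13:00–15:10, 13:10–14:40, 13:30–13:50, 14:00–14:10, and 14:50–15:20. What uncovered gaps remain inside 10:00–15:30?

12:10–12:20

After merging, the occupied span is 10:00–12:10, 12:20–15:30.
Complement within 10:00–15:30: 12:10–12:20.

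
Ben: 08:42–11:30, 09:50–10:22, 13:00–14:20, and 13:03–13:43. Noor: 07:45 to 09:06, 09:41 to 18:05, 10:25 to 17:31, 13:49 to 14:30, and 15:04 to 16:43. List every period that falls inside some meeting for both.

A, merged: 08:42–11:30, 13:00–14:20.
B, merged: 07:45–09:06, 09:41–18:05.
08:42–11:30 ∩ B → 08:42–09:06, 09:41–11:30.
13:00–14:20 ∩ B → 13:00–14:20.

08:42–09:06, 09:41–11:30, 13:00–14:20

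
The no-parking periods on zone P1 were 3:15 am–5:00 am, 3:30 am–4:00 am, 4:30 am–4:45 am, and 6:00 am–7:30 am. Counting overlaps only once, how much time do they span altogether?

3 h 15 min

Merged: 3:15 am–5:00 am, 6:00 am–7:30 am.
Lengths: 1 h 45 min + 1 h 30 min = 3 h 15 min.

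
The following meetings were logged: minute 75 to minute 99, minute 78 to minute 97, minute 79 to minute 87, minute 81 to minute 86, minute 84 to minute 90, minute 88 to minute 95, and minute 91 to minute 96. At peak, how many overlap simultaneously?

5

Sweep endpoints in order; track running count of active intervals.
Peak of 5 reached at minute 84.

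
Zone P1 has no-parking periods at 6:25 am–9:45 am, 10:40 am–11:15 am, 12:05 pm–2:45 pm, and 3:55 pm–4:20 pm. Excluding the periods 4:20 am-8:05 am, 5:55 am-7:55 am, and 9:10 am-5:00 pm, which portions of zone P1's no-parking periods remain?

Second set merges to 4:20 am–8:05 am, 9:10 am–5:00 pm.
6:25 am–9:45 am with B removed leaves 8:05 am–9:10 am.
10:40 am–11:15 am lies entirely inside B → drops out.
12:05 pm–2:45 pm lies entirely inside B → drops out.
3:55 pm–4:20 pm lies entirely inside B → drops out.

8:05 am–9:10 am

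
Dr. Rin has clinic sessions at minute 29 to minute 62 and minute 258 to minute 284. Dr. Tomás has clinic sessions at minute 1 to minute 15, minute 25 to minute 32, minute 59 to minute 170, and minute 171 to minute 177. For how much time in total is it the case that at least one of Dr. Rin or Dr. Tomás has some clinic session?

A ∪ B = minute 1 to minute 15, minute 25 to minute 170, minute 171 to minute 177, minute 258 to minute 284.
Total: 14 minutes + 145 minutes + 6 minutes + 26 minutes = 191 minutes.

191 minutes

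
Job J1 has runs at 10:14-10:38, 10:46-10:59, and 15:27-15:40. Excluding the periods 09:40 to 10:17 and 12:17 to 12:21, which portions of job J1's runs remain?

10:17–10:38, 10:46–10:59, 15:27–15:40

10:14–10:38 \ B = 10:17–10:38.
10:46–10:59: nothing removed.
15:27–15:40: nothing removed.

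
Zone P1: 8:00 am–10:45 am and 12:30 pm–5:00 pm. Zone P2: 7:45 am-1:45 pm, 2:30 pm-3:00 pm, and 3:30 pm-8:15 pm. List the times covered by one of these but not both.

Only in the first: 1:45 pm–2:30 pm, 3:00 pm–3:30 pm.
Only in the second: 7:45 am–8:00 am, 10:45 am–12:30 pm, 5:00 pm–8:15 pm.
Together these are the periods covered by exactly one.

7:45 am–8:00 am, 10:45 am–12:30 pm, 1:45 pm–2:30 pm, 3:00 pm–3:30 pm, 5:00 pm–8:15 pm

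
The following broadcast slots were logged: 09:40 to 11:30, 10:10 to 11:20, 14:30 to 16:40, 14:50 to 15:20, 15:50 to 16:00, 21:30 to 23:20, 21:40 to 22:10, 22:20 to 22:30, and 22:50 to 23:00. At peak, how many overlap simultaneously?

Sweep endpoints in order; track running count of active intervals.
Peak of 2 reached at 10:10.

2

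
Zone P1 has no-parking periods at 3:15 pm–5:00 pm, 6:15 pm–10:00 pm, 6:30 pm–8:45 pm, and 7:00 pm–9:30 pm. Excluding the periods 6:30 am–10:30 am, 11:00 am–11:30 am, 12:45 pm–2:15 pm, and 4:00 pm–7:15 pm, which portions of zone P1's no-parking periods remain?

Merge the first list: 3:15 pm-5:00 pm, 6:15 pm-10:00 pm.
3:15 pm-5:00 pm \ B = 3:15 pm-4:00 pm.
6:15 pm-10:00 pm \ B = 7:15 pm-10:00 pm.

3:15 pm-4:00 pm, 7:15 pm-10:00 pm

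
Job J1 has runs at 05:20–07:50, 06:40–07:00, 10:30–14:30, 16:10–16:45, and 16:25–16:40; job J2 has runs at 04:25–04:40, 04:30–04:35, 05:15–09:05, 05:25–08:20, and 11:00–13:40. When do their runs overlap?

Merge the first list: 05:20–07:50, 10:30–14:30, 16:10–16:45.
Merge the second list: 04:25–04:40, 05:15–09:05, 11:00–13:40.
05:20–07:50 meets the second set on 05:20–07:50.
10:30–14:30 meets the second set on 11:00–13:40.
16:10–16:45: no overlap with the second set.

05:20–07:50, 11:00–13:40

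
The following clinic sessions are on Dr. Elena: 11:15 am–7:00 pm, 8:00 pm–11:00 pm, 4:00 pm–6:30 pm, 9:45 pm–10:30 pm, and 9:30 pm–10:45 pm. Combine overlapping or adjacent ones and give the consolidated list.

Sort by start: 11:15 am–7:00 pm, 4:00 pm–6:30 pm, 8:00 pm–11:00 pm, 9:30 pm–10:45 pm, 9:45 pm–10:30 pm.
4:00 pm–6:30 pm overlaps/touches 11:15 am–7:00 pm → extend to 11:15 am–7:00 pm.
8:00 pm–11:00 pm is disjoint → start new block.
9:30 pm–10:45 pm overlaps/touches 8:00 pm–11:00 pm → extend to 8:00 pm–11:00 pm.
9:45 pm–10:30 pm overlaps/touches 8:00 pm–11:00 pm → extend to 8:00 pm–11:00 pm.

11:15 am–7:00 pm, 8:00 pm–11:00 pm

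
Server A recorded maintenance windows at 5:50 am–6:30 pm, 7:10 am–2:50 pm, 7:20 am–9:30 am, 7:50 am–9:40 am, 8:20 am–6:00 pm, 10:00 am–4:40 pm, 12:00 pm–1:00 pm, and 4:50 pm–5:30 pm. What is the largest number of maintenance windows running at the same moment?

Walk the sorted start/end points keeping a running depth.
The depth first hits 5 at 8:20 am.

5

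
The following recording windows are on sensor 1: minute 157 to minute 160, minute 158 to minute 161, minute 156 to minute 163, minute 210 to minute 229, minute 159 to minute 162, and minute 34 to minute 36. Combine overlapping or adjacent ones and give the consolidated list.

minute 34 to minute 36, minute 156 to minute 163, minute 210 to minute 229

Sort by start: minute 34 to minute 36, minute 156 to minute 163, minute 157 to minute 160, minute 158 to minute 161, minute 159 to minute 162, minute 210 to minute 229.
minute 156 to minute 163 is disjoint → start new block.
minute 157 to minute 160 overlaps/touches minute 156 to minute 163 → extend to minute 156 to minute 163.
minute 158 to minute 161 overlaps/touches minute 156 to minute 163 → extend to minute 156 to minute 163.
minute 159 to minute 162 overlaps/touches minute 156 to minute 163 → extend to minute 156 to minute 163.
minute 210 to minute 229 is disjoint → start new block.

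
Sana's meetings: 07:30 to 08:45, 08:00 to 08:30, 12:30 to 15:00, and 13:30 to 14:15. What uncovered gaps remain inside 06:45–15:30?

After merging, the occupied span is 07:30-08:45, 12:30-15:00.
Complement within 06:45-15:30: 06:45-07:30, 08:45-12:30, 15:00-15:30.

06:45-07:30, 08:45-12:30, 15:00-15:30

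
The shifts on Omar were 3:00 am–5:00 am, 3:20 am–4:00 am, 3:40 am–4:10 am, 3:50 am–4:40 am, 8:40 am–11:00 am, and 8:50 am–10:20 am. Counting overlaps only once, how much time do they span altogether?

Merged: 3:00 am–5:00 am, 8:40 am–11:00 am.
Lengths: 2 h + 2 h 20 min = 4 h 20 min.

4 h 20 min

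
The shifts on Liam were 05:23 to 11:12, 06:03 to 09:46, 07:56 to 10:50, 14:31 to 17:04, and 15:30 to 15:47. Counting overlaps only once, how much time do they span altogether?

Merged: 05:23–11:12, 14:31–17:04.
Lengths: 5 h 49 min + 2 h 33 min = 8 h 22 min.

8 h 22 min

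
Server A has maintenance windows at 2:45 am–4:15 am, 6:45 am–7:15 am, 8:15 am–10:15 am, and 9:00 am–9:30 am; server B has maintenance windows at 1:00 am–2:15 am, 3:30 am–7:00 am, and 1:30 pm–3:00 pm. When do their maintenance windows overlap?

3:30 am-4:15 am, 6:45 am-7:00 am

Merge the first list: 2:45 am-4:15 am, 6:45 am-7:15 am, 8:15 am-10:15 am.
2:45 am-4:15 am ∩ B → 3:30 am-4:15 am.
6:45 am-7:15 am ∩ B → 6:45 am-7:00 am.
8:15 am-10:15 am meets no B interval.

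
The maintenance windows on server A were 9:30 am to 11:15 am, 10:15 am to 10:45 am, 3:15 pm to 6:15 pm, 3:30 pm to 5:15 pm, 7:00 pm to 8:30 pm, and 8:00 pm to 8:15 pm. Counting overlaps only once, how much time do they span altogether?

Merged: 9:30 am–11:15 am, 3:15 pm–6:15 pm, 7:00 pm–8:30 pm.
Lengths: 1 h 45 min + 3 h + 1 h 30 min = 6 h 15 min.

6 h 15 min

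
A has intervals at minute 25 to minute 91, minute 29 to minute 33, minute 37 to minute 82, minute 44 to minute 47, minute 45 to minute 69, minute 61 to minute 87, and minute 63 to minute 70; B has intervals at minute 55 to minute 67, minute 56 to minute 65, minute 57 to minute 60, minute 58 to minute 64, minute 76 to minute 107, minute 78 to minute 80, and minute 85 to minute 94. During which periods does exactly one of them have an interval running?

Merge the first list: minute 25 to minute 91.
Merge the second list: minute 55 to minute 67, minute 76 to minute 107.
A \ B = minute 25 to minute 55, minute 67 to minute 76.
B \ A = minute 91 to minute 107.
Union of the two gives the symmetric difference.

minute 25 to minute 55, minute 67 to minute 76, minute 91 to minute 107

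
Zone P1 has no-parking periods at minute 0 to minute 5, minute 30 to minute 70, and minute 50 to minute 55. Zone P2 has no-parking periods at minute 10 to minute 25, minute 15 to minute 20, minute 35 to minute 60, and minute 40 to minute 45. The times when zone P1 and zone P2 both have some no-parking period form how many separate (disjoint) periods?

A, merged: minute 0 to minute 5, minute 30 to minute 70.
B, merged: minute 10 to minute 25, minute 35 to minute 60.
A ∩ B = minute 35 to minute 60.
That is 1 disjoint piece.

1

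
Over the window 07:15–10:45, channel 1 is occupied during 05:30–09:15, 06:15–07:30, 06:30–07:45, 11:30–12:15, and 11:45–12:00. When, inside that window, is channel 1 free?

09:15-10:45

Covered (merged): 05:30-09:15, 11:30-12:15.
Gaps within 07:15-10:45: 09:15-10:45.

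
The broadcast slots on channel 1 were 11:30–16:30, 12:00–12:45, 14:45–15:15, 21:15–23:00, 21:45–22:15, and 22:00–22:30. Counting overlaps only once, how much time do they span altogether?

Merged: 11:30-16:30, 21:15-23:00.
Lengths: 5 h + 1 h 45 min = 6 h 45 min.

6 h 45 min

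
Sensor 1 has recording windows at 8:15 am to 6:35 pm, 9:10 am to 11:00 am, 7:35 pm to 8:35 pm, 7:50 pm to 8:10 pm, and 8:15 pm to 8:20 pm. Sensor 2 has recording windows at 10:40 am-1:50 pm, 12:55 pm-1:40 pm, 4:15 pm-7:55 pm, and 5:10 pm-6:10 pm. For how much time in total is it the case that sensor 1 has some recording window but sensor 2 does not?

5 h 30 min

Merge the first list: 8:15 am–6:35 pm, 7:35 pm–8:35 pm.
Merge the second list: 10:40 am–1:50 pm, 4:15 pm–7:55 pm.
A \ B = 8:15 am–10:40 am, 1:50 pm–4:15 pm, 7:55 pm–8:35 pm.
Total: 2 h 25 min + 2 h 25 min + 40 min = 5 h 30 min.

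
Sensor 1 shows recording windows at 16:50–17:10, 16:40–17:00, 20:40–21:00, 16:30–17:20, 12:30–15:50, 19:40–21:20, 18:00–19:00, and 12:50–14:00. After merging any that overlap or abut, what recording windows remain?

Sort by start: 12:30–15:50, 12:50–14:00, 16:30–17:20, 16:40–17:00, 16:50–17:10, 18:00–19:00, 19:40–21:20, 20:40–21:00.
12:50–14:00 overlaps/touches 12:30–15:50 → extend to 12:30–15:50.
16:30–17:20 is disjoint → start new block.
16:40–17:00 overlaps/touches 16:30–17:20 → extend to 16:30–17:20.
16:50–17:10 overlaps/touches 16:30–17:20 → extend to 16:30–17:20.
18:00–19:00 is disjoint → start new block.
19:40–21:20 is disjoint → start new block.
20:40–21:00 overlaps/touches 19:40–21:20 → extend to 19:40–21:20.

12:30–15:50, 16:30–17:20, 18:00–19:00, 19:40–21:20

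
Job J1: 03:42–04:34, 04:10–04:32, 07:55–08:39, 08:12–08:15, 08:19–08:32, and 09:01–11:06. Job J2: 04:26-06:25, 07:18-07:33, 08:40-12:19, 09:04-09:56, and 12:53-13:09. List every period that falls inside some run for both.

First set merges to 03:42-04:34, 07:55-08:39, 09:01-11:06.
Second set merges to 04:26-06:25, 07:18-07:33, 08:40-12:19, 12:53-13:09.
03:42-04:34 meets the second set on 04:26-04:34.
07:55-08:39: no overlap with the second set.
09:01-11:06 meets the second set on 09:01-11:06.

04:26-04:34, 09:01-11:06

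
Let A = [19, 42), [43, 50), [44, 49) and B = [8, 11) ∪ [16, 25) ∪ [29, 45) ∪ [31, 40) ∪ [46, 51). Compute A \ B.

First set merges to [19, 42), [43, 50).
Second set merges to [8, 11), [16, 25), [29, 45), [46, 51).
[19, 42) with B removed leaves [25, 29).
[43, 50) with B removed leaves [45, 46).

[25, 29) ∪ [45, 46)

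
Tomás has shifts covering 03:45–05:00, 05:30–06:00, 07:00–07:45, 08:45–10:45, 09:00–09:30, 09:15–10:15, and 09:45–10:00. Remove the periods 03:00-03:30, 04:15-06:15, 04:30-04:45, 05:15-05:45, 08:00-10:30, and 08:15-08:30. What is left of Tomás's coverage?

Merge the first list: 03:45-05:00, 05:30-06:00, 07:00-07:45, 08:45-10:45.
Merge the second list: 03:00-03:30, 04:15-06:15, 08:00-10:30.
03:45-05:00 with B removed leaves 03:45-04:15.
05:30-06:00 lies entirely inside B → drops out.
07:00-07:45 is untouched.
08:45-10:45 with B removed leaves 10:30-10:45.

03:45-04:15, 07:00-07:45, 10:30-10:45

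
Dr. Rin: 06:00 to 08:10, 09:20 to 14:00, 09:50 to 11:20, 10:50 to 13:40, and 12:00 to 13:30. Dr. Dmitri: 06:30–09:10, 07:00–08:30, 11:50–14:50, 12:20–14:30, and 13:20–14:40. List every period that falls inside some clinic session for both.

06:30–08:10, 11:50–14:00

First set merges to 06:00–08:10, 09:20–14:00.
Second set merges to 06:30–09:10, 11:50–14:50.
06:00–08:10 ∩ B → 06:30–08:10.
09:20–14:00 ∩ B → 11:50–14:00.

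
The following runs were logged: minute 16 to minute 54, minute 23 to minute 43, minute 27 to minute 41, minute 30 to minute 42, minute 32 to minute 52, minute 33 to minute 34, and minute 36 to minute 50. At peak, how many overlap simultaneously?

Sweep endpoints in order; track running count of active intervals.
Peak of 6 reached at minute 33.

6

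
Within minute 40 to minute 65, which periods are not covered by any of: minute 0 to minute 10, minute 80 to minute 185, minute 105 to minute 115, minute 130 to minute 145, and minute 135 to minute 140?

minute 40 to minute 65

After merging, the occupied span is minute 0 to minute 10, minute 80 to minute 185.
Uncovered inside minute 40 to minute 65: minute 40 to minute 65.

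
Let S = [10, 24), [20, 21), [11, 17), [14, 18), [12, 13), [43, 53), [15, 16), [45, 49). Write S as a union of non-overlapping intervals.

Sort by start: [10, 24), [11, 17), [12, 13), [14, 18), [15, 16), [20, 21), [43, 53), [45, 49).
[11, 17) overlaps/touches [10, 24) → extend to [10, 24).
[12, 13) overlaps/touches [10, 24) → extend to [10, 24).
[14, 18) overlaps/touches [10, 24) → extend to [10, 24).
[15, 16) overlaps/touches [10, 24) → extend to [10, 24).
[20, 21) overlaps/touches [10, 24) → extend to [10, 24).
[43, 53) is disjoint → start new block.
[45, 49) overlaps/touches [43, 53) → extend to [43, 53).

[10, 24) ∪ [43, 53)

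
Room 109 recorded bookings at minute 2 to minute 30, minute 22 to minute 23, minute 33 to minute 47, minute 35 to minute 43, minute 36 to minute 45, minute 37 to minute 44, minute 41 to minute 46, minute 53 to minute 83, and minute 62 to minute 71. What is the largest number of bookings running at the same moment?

Sweep endpoints in order; track running count of active intervals.
Peak of 5 reached at minute 41.

5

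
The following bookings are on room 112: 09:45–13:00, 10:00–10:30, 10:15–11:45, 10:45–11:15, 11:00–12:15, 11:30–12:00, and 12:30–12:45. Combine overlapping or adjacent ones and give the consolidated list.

09:45–13:00

10:00–10:30 overlaps/touches 09:45–13:00 → extend to 09:45–13:00.
10:15–11:45 overlaps/touches 09:45–13:00 → extend to 09:45–13:00.
10:45–11:15 overlaps/touches 09:45–13:00 → extend to 09:45–13:00.
11:00–12:15 overlaps/touches 09:45–13:00 → extend to 09:45–13:00.
11:30–12:00 overlaps/touches 09:45–13:00 → extend to 09:45–13:00.
12:30–12:45 overlaps/touches 09:45–13:00 → extend to 09:45–13:00.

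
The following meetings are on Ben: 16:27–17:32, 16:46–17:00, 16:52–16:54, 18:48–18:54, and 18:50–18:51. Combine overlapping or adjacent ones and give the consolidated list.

16:27–17:32, 18:48–18:54

16:46–17:00 overlaps/touches 16:27–17:32 → extend to 16:27–17:32.
16:52–16:54 overlaps/touches 16:27–17:32 → extend to 16:27–17:32.
18:48–18:54 is disjoint → start new block.
18:50–18:51 overlaps/touches 18:48–18:54 → extend to 18:48–18:54.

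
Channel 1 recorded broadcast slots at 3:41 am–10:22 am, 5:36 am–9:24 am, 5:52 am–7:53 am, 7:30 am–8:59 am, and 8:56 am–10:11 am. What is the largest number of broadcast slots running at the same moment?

Sweep endpoints in order; track running count of active intervals.
Peak of 4 reached at 7:30 am.

4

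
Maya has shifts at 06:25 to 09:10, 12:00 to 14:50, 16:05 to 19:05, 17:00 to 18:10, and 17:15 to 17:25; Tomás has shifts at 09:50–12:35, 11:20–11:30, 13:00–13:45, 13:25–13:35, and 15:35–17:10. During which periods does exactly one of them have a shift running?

06:25–09:10, 09:50–12:00, 12:35–13:00, 13:45–14:50, 15:35–16:05, 17:10–19:05

Merge the first list: 06:25–09:10, 12:00–14:50, 16:05–19:05.
Merge the second list: 09:50–12:35, 13:00–13:45, 15:35–17:10.
A but not B: 06:25–09:10, 12:35–13:00, 13:45–14:50, 17:10–19:05.
B but not A: 09:50–12:00, 15:35–16:05.
Combining gives A △ B.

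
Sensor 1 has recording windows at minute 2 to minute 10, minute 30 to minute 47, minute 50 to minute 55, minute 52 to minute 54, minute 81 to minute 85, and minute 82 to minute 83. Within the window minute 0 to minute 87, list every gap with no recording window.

The merged coverage is minute 2 to minute 10, minute 30 to minute 47, minute 50 to minute 55, minute 81 to minute 85.
Complement within minute 0 to minute 87: minute 0 to minute 2, minute 10 to minute 30, minute 47 to minute 50, minute 55 to minute 81, minute 85 to minute 87.

minute 0 to minute 2, minute 10 to minute 30, minute 47 to minute 50, minute 55 to minute 81, minute 85 to minute 87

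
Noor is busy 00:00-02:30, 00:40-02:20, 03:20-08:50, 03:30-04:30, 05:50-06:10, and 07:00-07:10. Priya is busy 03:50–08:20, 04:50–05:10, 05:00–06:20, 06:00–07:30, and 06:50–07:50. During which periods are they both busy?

03:50–08:20

Merge the first list: 00:00–02:30, 03:20–08:50.
Merge the second list: 03:50–08:20.
00:00–02:30 meets no B interval.
03:20–08:50 ∩ B → 03:50–08:20.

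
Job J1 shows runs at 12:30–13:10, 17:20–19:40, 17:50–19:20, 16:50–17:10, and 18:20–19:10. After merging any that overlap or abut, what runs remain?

Sort by start: 12:30–13:10, 16:50–17:10, 17:20–19:40, 17:50–19:20, 18:20–19:10.
16:50–17:10 is disjoint → start new block.
17:20–19:40 is disjoint → start new block.
17:50–19:20 overlaps/touches 17:20–19:40 → extend to 17:20–19:40.
18:20–19:10 overlaps/touches 17:20–19:40 → extend to 17:20–19:40.

12:30–13:10, 16:50–17:10, 17:20–19:40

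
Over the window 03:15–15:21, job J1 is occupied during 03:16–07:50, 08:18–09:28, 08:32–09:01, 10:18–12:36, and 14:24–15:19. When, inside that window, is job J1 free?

03:15-03:16, 07:50-08:18, 09:28-10:18, 12:36-14:24, 15:19-15:21

After merging, the occupied span is 03:16-07:50, 08:18-09:28, 10:18-12:36, 14:24-15:19.
Uncovered inside 03:15-15:21: 03:15-03:16, 07:50-08:18, 09:28-10:18, 12:36-14:24, 15:19-15:21.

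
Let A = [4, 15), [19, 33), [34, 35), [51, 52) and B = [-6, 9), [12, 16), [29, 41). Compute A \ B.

[4, 15) minus B → [9, 12).
[19, 33) minus B → [19, 29).
[34, 35): fully covered by B → removed.
[51, 52): no B overlap → unchanged.

[9, 12) ∪ [19, 29) ∪ [51, 52)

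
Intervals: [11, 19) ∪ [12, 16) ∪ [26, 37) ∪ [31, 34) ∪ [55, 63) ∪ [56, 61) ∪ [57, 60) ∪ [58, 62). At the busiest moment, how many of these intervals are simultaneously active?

4

At 58, 4 of the intervals are simultaneously active.
No point has more.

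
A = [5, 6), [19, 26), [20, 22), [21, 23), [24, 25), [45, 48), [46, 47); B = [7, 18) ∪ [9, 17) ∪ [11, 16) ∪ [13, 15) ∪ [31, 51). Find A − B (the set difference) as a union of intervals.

A, merged: [5, 6), [19, 26), [45, 48).
B, merged: [7, 18), [31, 51).
[5, 6): no B overlap → unchanged.
[19, 26): no B overlap → unchanged.
[45, 48): fully covered by B → removed.

[5, 6) ∪ [19, 26)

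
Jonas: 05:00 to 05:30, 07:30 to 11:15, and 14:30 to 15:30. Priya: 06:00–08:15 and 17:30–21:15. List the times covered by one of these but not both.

05:00-05:30, 06:00-07:30, 08:15-11:15, 14:30-15:30, 17:30-21:15

A \ B = 05:00-05:30, 08:15-11:15, 14:30-15:30.
B \ A = 06:00-07:30, 17:30-21:15.
Union of the two gives the symmetric difference.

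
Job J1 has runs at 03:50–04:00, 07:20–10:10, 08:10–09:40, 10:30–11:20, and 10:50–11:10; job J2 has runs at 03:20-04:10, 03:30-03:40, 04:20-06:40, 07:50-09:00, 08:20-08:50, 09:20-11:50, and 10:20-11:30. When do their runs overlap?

03:50-04:00, 07:50-09:00, 09:20-10:10, 10:30-11:20

A, merged: 03:50-04:00, 07:20-10:10, 10:30-11:20.
B, merged: 03:20-04:10, 04:20-06:40, 07:50-09:00, 09:20-11:50.
03:50-04:00 overlaps B on 03:50-04:00.
07:20-10:10 overlaps B on 07:50-09:00, 09:20-10:10.
10:30-11:20 overlaps B on 10:30-11:20.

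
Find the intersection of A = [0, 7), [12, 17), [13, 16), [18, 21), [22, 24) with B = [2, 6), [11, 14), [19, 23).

Merge the first list: [0, 7), [12, 17), [18, 21), [22, 24).
[0, 7) meets the second set on [2, 6).
[12, 17) meets the second set on [12, 14).
[18, 21) meets the second set on [19, 21).
[22, 24) meets the second set on [22, 23).

[2, 6) ∪ [12, 14) ∪ [19, 21) ∪ [22, 23)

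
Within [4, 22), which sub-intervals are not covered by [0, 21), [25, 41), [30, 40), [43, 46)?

Covered (merged): [0, 21), [25, 41), [43, 46).
Gaps within [4, 22): [21, 22).

[21, 22)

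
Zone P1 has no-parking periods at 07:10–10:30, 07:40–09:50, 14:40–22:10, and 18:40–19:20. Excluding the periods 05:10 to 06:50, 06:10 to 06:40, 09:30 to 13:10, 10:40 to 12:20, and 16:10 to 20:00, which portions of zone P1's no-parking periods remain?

07:10–09:30, 14:40–16:10, 20:00–22:10

First set merges to 07:10–10:30, 14:40–22:10.
Second set merges to 05:10–06:50, 09:30–13:10, 16:10–20:00.
07:10–10:30 \ B = 07:10–09:30.
14:40–22:10 \ B = 14:40–16:10, 20:00–22:10.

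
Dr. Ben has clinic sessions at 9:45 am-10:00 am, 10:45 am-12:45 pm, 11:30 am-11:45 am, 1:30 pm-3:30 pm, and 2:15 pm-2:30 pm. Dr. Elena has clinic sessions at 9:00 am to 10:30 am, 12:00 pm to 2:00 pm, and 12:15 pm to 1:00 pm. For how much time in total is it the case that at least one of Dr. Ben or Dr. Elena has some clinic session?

A, merged: 9:45 am-10:00 am, 10:45 am-12:45 pm, 1:30 pm-3:30 pm.
B, merged: 9:00 am-10:30 am, 12:00 pm-2:00 pm.
A ∪ B = 9:00 am-10:30 am, 10:45 am-3:30 pm.
Total: 1 h 30 min + 4 h 45 min = 6 h 15 min.

6 h 15 min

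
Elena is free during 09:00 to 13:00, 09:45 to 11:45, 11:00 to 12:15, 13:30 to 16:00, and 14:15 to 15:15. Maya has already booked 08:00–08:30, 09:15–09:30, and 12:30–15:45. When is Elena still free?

First set merges to 09:00–13:00, 13:30–16:00.
09:00–13:00 \ B = 09:00–09:15, 09:30–12:30.
13:30–16:00 \ B = 15:45–16:00.

09:00–09:15, 09:30–12:30, 15:45–16:00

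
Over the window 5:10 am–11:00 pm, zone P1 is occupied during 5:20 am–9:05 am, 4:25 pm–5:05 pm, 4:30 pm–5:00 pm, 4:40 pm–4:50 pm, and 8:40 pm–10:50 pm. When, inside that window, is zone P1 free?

5:10 am–5:20 am, 9:05 am–4:25 pm, 5:05 pm–8:40 pm, 10:50 pm–11:00 pm

The merged coverage is 5:20 am–9:05 am, 4:25 pm–5:05 pm, 8:40 pm–10:50 pm.
Gaps within 5:10 am–11:00 pm: 5:10 am–5:20 am, 9:05 am–4:25 pm, 5:05 pm–8:40 pm, 10:50 pm–11:00 pm.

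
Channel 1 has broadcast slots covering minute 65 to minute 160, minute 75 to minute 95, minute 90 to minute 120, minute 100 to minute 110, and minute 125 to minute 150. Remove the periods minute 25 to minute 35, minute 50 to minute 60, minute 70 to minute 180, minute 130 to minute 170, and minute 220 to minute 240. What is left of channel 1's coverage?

First set merges to minute 65 to minute 160.
Second set merges to minute 25 to minute 35, minute 50 to minute 60, minute 70 to minute 180, minute 220 to minute 240.
minute 65 to minute 160 minus B → minute 65 to minute 70.

minute 65 to minute 70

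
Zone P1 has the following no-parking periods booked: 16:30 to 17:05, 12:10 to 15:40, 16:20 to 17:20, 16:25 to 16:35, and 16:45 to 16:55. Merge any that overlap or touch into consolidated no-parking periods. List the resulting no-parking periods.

Sort by start: 12:10-15:40, 16:20-17:20, 16:25-16:35, 16:30-17:05, 16:45-16:55.
16:20-17:20 is disjoint → start new block.
16:25-16:35 overlaps/touches 16:20-17:20 → extend to 16:20-17:20.
16:30-17:05 overlaps/touches 16:20-17:20 → extend to 16:20-17:20.
16:45-16:55 overlaps/touches 16:20-17:20 → extend to 16:20-17:20.

12:10-15:40, 16:20-17:20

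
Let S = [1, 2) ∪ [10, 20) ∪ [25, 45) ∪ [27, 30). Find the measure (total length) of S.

31

Merged: [1, 2), [10, 20), [25, 45).
Lengths: 1 + 10 + 20 = 31.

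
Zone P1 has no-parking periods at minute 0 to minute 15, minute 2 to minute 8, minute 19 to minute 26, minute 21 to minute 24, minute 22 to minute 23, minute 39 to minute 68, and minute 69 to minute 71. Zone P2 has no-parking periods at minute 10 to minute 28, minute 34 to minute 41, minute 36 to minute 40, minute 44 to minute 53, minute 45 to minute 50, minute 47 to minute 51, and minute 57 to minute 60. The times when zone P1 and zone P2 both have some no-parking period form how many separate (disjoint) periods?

5

A, merged: minute 0 to minute 15, minute 19 to minute 26, minute 39 to minute 68, minute 69 to minute 71.
B, merged: minute 10 to minute 28, minute 34 to minute 41, minute 44 to minute 53, minute 57 to minute 60.
A ∩ B = minute 10 to minute 15, minute 19 to minute 26, minute 39 to minute 41, minute 44 to minute 53, minute 57 to minute 60.
That is 5 disjoint pieces.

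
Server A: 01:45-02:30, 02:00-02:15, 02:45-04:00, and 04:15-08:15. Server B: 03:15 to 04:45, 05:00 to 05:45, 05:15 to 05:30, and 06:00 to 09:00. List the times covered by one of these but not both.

First set merges to 01:45–02:30, 02:45–04:00, 04:15–08:15.
Second set merges to 03:15–04:45, 05:00–05:45, 06:00–09:00.
A \ B = 01:45–02:30, 02:45–03:15, 04:45–05:00, 05:45–06:00.
B \ A = 04:00–04:15, 08:15–09:00.
Union of the two gives the symmetric difference.

01:45–02:30, 02:45–03:15, 04:00–04:15, 04:45–05:00, 05:45–06:00, 08:15–09:00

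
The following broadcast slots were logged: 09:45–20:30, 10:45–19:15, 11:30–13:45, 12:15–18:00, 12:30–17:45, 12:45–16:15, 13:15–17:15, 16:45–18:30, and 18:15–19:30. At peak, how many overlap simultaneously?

Walk the sorted start/end points keeping a running depth.
The depth first hits 7 at 13:15.

7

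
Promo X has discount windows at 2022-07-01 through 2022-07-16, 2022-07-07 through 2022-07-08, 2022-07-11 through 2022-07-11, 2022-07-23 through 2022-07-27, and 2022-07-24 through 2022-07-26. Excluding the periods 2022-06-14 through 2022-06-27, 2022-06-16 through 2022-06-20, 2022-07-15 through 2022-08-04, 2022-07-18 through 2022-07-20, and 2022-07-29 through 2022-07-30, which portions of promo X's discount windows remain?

2022-07-01 through 2022-07-14

A, merged: 2022-07-01 through 2022-07-16, 2022-07-23 through 2022-07-27.
B, merged: 2022-06-14 through 2022-06-27, 2022-07-15 through 2022-08-04.
2022-07-01 through 2022-07-16 \ B = 2022-07-01 through 2022-07-14.
2022-07-23 through 2022-07-27: entirely removed.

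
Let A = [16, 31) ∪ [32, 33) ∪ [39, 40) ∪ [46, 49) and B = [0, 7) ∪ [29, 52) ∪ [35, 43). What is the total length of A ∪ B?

B, merged: [0, 7), [29, 52).
A ∪ B = [0, 7), [16, 52).
Total: 7 + 36 = 43.

43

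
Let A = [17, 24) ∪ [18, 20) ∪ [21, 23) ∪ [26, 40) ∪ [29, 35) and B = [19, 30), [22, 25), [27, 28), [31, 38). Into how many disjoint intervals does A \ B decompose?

3

A, merged: [17, 24), [26, 40).
B, merged: [19, 30), [31, 38).
A \ B = [17, 19), [30, 31), [38, 40).
That is 3 disjoint pieces.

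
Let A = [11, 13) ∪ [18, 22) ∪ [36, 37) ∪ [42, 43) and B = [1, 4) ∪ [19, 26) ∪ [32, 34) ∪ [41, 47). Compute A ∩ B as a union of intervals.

[11, 13) falls entirely outside B.
[18, 22) overlaps B on [19, 22).
[36, 37) falls entirely outside B.
[42, 43) overlaps B on [42, 43).

[19, 22) ∪ [42, 43)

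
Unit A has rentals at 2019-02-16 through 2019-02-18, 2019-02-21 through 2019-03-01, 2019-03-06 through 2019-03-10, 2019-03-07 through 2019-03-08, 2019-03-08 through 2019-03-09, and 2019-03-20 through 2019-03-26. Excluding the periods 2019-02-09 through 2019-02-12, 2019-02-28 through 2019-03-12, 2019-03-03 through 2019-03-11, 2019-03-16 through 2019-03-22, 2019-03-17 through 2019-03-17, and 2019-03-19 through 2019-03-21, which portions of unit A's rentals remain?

Merge the first list: 2019-02-16 through 2019-02-18, 2019-02-21 through 2019-03-01, 2019-03-06 through 2019-03-10, 2019-03-20 through 2019-03-26.
Merge the second list: 2019-02-09 through 2019-02-12, 2019-02-28 through 2019-03-12, 2019-03-16 through 2019-03-22.
2019-02-16 through 2019-02-18: no B overlap → unchanged.
2019-02-21 through 2019-03-01 minus B → 2019-02-21 through 2019-02-27.
2019-03-06 through 2019-03-10: fully covered by B → removed.
2019-03-20 through 2019-03-26 minus B → 2019-03-23 through 2019-03-26.

2019-02-16 through 2019-02-18, 2019-02-21 through 2019-02-27, 2019-03-23 through 2019-03-26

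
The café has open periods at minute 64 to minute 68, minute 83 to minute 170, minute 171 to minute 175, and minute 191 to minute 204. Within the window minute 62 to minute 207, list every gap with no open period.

After merging, the occupied span is minute 64 to minute 68, minute 83 to minute 170, minute 171 to minute 175, minute 191 to minute 204.
Gaps within minute 62 to minute 207: minute 62 to minute 64, minute 68 to minute 83, minute 170 to minute 171, minute 175 to minute 191, minute 204 to minute 207.

minute 62 to minute 64, minute 68 to minute 83, minute 170 to minute 171, minute 175 to minute 191, minute 204 to minute 207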